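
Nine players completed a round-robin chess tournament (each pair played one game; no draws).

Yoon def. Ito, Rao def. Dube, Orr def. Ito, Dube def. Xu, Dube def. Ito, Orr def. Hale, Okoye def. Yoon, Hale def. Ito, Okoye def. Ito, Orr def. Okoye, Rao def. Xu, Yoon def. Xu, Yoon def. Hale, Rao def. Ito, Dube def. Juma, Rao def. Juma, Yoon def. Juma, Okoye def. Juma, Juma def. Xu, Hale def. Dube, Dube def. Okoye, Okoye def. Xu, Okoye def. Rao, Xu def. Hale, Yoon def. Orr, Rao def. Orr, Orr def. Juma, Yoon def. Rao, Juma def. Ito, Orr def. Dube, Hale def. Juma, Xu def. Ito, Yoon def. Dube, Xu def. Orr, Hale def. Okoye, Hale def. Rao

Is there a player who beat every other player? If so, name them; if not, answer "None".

Highest win total is Yoon with 7 (out of 8 possible).
Yoon lost to Okoye, so no player went undefeated.

None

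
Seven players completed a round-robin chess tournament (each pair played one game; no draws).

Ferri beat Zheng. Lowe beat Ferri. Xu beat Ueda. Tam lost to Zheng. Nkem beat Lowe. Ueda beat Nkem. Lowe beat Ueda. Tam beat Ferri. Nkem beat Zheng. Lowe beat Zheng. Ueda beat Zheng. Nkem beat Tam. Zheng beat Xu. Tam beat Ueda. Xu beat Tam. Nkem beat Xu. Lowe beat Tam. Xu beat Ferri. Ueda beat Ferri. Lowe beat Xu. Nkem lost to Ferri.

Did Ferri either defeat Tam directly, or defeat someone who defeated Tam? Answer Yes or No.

Yes

Ferri did not beat Tam directly.
Ferri beat Nkem, Zheng. Of those, Nkem beat Tam.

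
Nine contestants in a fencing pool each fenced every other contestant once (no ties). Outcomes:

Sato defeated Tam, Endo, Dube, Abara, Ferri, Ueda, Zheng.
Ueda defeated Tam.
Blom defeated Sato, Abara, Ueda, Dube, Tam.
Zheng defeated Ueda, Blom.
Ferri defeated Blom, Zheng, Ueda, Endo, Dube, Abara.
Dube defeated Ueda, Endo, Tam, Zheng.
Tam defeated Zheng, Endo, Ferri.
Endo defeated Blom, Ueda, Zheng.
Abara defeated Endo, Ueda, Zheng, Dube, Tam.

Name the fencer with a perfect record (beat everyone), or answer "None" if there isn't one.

Highest win total is Sato with 7 (out of 8 possible).
Sato lost to Blom, so no fencer went undefeated.

None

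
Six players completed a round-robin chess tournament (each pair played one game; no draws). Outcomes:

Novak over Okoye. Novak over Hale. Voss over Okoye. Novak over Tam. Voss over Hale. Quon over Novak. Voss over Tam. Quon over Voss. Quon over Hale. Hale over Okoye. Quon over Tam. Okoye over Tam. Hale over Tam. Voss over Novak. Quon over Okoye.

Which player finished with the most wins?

Quon

Win totals: Novak 3, Hale 2, Tam 0, Voss 4, Quon 5, Okoye 1.
Quon leads with 5 wins (next highest: 4).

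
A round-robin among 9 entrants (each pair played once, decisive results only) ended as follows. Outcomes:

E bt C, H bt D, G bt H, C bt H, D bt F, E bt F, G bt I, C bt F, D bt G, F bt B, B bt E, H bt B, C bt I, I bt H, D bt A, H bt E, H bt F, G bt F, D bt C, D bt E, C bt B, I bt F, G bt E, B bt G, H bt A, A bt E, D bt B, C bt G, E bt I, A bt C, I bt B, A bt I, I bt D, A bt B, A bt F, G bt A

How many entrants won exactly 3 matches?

Win totals: A 5, B 2, C 5, D 6, E 3, F 1, G 5, H 5, I 4.
Exactly 3: E — 1 entrant.

1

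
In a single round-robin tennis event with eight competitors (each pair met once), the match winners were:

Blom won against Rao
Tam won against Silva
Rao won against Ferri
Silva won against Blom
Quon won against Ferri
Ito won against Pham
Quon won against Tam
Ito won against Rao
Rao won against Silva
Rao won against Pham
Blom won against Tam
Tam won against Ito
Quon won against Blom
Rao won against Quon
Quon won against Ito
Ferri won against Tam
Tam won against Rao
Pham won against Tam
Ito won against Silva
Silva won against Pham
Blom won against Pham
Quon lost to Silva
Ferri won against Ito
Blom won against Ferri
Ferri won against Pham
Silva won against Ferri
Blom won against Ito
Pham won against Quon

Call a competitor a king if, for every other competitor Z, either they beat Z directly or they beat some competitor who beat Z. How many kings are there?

7

Ferri cannot reach Blom in two steps.
Pham reaches everyone (king).
Rao reaches everyone (king).
Silva reaches everyone (king).
Tam reaches everyone (king).
Quon reaches everyone (king).
Blom reaches everyone (king).
Ito reaches everyone (king).
Kings: Pham, Rao, Silva, Tam, Quon, Blom, Ito — 7.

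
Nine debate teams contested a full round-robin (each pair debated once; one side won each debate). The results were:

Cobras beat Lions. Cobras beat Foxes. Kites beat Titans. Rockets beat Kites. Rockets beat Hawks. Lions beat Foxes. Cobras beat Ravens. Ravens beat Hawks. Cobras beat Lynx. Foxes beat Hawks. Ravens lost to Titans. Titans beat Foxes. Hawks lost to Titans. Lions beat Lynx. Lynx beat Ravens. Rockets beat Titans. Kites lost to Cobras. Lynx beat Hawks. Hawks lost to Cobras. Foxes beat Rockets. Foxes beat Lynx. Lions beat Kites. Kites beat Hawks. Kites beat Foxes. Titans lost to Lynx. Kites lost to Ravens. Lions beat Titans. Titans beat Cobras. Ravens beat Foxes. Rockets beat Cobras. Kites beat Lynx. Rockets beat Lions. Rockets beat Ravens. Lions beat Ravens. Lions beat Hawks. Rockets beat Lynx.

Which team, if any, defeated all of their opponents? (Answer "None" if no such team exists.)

None

Highest win total is Rockets with 7 (out of 8 possible).
Rockets lost to Foxes, so no team went undefeated.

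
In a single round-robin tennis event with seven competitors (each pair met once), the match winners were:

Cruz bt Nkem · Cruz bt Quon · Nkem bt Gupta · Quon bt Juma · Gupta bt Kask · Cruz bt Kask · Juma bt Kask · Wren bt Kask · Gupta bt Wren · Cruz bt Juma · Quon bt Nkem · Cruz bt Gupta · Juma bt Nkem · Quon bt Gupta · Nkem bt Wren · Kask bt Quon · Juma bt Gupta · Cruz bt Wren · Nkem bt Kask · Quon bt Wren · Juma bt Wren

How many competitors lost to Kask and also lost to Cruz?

Kask beat: Quon.
Cruz beat: Quon, Nkem, Wren, Kask, Gupta, Juma.
Both beat: Quon — 1.

1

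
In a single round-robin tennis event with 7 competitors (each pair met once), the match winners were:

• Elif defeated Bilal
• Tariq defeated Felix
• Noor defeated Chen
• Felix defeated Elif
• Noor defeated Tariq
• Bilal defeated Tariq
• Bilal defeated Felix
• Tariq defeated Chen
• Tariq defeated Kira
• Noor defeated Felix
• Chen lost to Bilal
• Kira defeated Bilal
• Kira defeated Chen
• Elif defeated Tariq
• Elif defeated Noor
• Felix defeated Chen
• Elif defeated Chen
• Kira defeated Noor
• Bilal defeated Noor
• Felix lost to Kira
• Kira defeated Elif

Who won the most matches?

Win totals: Noor 3, Felix 2, Chen 0, Tariq 3, Kira 5, Elif 4, Bilal 4.
Kira leads with 5 wins (next highest: 4).

Kira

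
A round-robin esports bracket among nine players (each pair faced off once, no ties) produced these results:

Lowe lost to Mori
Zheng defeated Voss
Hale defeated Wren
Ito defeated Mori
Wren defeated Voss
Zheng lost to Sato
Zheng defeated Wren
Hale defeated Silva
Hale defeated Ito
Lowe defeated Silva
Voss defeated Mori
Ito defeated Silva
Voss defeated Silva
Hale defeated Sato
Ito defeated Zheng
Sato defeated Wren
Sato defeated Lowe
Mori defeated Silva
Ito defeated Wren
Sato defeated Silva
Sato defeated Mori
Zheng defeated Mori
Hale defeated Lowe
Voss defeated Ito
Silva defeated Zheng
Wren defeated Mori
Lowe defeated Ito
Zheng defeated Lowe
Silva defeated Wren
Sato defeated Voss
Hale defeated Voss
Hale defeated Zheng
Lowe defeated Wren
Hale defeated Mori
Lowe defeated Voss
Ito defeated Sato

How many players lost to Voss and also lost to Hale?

Voss beat: Mori, Ito, Silva.
Hale beat: Lowe, Wren, Mori, Voss, Zheng, Ito, Silva, Sato.
Both beat: Mori, Ito, Silva — 3.

3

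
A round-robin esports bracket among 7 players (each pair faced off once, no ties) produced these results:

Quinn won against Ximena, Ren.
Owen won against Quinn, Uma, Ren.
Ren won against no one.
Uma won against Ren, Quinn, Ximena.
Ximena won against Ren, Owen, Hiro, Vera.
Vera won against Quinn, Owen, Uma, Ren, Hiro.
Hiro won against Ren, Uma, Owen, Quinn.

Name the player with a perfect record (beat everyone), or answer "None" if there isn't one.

None

Highest win total is Vera with 5 (out of 6 possible).
Vera lost to Ximena, so no player went undefeated.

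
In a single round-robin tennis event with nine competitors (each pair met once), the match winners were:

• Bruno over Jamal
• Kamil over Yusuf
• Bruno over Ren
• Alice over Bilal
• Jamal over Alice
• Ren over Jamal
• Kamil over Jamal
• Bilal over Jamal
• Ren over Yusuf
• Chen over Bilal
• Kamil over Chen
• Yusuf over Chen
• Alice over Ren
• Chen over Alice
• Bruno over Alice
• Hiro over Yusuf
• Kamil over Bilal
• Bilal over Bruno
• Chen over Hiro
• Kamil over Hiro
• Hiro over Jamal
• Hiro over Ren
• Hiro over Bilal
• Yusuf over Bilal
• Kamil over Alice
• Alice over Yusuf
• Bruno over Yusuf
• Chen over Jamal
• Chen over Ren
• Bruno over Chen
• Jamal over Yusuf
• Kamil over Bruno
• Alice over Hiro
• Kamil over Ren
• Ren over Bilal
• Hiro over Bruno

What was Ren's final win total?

3

Ren's results: beat Yusuf, Bilal, Jamal; lost to Kamil, Hiro, Chen, Alice, Bruno.
That is 3 wins.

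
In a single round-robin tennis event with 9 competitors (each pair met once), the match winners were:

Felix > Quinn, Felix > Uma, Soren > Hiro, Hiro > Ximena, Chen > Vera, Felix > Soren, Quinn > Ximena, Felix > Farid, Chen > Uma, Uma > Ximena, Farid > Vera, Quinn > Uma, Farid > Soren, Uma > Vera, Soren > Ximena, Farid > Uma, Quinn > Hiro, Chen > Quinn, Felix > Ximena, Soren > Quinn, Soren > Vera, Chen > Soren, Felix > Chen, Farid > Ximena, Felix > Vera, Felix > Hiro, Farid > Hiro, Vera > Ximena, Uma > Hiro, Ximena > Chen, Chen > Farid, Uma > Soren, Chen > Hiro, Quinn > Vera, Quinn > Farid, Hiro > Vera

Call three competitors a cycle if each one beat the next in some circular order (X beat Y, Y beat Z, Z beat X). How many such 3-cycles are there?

Win totals: Felix 8, Farid 5, Vera 1, Quinn 5, Chen 6, Soren 4, Uma 4, Hiro 2, Ximena 1.
A competitor with w wins dominates both others in C(w,2) triples; summing gives 28 + 10 + 0 + 10 + 15 + 6 + 6 + 1 + 0 = 76 transitive triples.
Total triples C(9,3) = 84, so cyclic triples = 84 − 76 = 8.

8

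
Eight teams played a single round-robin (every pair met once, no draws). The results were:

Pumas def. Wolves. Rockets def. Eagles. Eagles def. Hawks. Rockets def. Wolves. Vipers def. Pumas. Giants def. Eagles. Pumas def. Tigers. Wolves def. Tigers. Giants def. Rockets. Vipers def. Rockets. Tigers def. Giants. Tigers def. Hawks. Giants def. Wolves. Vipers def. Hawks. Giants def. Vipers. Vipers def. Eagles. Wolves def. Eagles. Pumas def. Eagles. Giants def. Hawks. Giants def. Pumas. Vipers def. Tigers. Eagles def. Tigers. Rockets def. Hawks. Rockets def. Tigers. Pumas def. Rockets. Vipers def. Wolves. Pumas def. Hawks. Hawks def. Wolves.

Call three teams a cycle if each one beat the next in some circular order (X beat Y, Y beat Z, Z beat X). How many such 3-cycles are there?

Win totals: Giants 6, Rockets 4, Eagles 2, Pumas 5, Tigers 2, Vipers 6, Wolves 2, Hawks 1.
A team with w wins dominates both others in C(w,2) triples; summing gives 15 + 6 + 1 + 10 + 1 + 15 + 1 + 0 = 49 transitive triples.
Total triples C(8,3) = 56, so cyclic triples = 56 − 49 = 7.

7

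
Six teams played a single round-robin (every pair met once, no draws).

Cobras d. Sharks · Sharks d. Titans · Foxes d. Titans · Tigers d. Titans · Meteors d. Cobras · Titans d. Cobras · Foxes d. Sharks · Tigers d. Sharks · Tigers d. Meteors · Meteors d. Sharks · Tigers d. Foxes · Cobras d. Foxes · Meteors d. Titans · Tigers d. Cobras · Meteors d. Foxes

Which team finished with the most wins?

Tigers

Win totals: Sharks 1, Tigers 5, Titans 1, Cobras 2, Foxes 2, Meteors 4.
Tigers leads with 5 wins (next highest: 4).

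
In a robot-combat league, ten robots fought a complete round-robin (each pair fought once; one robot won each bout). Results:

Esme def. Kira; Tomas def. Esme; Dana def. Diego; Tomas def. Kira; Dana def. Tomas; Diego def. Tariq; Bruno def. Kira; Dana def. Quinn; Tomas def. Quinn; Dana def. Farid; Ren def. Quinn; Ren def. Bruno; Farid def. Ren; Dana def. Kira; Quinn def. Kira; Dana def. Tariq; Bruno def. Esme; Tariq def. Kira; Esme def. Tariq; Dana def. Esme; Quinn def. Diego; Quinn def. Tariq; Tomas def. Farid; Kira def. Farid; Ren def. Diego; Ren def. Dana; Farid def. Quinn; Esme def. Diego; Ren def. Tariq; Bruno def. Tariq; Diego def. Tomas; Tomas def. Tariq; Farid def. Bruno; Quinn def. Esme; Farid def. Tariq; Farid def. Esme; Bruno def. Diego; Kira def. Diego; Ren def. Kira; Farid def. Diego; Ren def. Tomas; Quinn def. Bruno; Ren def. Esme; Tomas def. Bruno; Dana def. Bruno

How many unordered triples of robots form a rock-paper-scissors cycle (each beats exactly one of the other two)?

Win totals: Tomas 6, Dana 8, Farid 6, Diego 2, Bruno 4, Tariq 1, Kira 2, Quinn 5, Esme 3, Ren 8.
A robot with w wins dominates both others in C(w,2) triples; summing gives 15 + 28 + 15 + 1 + 6 + 0 + 1 + 10 + 3 + 28 = 107 transitive triples.
Total triples C(10,3) = 120, so cyclic triples = 120 − 107 = 13.

13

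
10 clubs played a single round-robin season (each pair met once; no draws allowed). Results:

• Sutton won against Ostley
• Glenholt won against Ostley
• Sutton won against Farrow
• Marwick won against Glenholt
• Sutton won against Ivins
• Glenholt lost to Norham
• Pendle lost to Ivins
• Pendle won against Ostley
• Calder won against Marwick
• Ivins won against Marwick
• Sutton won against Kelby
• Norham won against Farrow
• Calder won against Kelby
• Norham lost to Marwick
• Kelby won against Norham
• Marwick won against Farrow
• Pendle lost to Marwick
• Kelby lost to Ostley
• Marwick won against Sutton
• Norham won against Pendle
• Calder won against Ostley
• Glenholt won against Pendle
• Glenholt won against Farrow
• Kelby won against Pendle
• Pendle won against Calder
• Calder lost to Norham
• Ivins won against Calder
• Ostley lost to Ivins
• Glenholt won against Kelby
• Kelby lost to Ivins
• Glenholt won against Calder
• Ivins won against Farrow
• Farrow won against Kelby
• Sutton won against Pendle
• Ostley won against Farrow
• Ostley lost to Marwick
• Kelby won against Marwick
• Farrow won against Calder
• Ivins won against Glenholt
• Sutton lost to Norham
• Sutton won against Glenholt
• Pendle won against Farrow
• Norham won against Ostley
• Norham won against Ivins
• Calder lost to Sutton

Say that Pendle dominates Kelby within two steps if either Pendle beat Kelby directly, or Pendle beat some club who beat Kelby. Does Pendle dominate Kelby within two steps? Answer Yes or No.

Pendle did not beat Kelby directly.
Pendle beat Ostley, Calder, Farrow. Of those, Ostley beat Kelby.

Yes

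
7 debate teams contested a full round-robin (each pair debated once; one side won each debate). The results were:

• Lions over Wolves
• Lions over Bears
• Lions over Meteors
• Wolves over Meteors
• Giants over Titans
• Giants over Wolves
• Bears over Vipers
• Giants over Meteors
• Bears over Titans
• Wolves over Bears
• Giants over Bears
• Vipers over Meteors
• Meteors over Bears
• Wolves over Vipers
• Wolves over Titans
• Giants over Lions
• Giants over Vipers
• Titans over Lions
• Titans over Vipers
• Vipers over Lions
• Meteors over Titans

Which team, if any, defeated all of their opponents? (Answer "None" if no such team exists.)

Giants

Giants has 6 wins out of 6 opponents — a perfect record.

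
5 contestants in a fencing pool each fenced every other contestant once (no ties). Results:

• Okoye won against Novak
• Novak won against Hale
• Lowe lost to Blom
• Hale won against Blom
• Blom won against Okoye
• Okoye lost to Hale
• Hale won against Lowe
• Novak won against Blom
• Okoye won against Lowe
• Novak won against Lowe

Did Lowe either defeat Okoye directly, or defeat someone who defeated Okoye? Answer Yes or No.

No

Lowe did not beat Okoye directly.
Lowe beat no one, so there is no intermediate fencer.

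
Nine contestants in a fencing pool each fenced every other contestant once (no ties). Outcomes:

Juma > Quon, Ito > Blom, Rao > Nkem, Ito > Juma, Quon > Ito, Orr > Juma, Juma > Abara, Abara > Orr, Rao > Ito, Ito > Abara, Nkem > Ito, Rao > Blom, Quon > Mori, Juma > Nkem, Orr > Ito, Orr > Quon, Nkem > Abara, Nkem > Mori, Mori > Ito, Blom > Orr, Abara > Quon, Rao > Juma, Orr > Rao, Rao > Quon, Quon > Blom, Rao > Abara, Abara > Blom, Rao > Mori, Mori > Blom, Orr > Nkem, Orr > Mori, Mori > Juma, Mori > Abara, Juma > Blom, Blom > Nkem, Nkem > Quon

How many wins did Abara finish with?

3

Abara's results: beat Quon, Orr, Blom; lost to Mori, Nkem, Ito, Rao, Juma.
That is 3 wins.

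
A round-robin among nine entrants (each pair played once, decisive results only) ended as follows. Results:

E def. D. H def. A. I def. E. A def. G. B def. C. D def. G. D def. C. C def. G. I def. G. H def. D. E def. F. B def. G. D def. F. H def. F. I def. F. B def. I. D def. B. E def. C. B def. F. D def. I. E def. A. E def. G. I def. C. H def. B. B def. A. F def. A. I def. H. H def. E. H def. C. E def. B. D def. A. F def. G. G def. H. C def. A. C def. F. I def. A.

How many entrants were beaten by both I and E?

4

I beat: A, C, E, F, G, H.
E beat: A, B, C, D, F, G.
Both beat: A, C, F, G — 4.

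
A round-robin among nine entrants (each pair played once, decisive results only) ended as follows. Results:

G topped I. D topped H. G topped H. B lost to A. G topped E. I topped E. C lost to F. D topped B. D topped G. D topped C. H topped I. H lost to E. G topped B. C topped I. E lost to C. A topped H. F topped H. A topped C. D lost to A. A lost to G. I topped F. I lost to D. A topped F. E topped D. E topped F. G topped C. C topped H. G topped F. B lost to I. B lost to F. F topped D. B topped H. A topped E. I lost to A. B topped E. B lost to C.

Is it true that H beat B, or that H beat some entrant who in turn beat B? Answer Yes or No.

H did not beat B directly.
H beat I. Of those, I beat B.

Yes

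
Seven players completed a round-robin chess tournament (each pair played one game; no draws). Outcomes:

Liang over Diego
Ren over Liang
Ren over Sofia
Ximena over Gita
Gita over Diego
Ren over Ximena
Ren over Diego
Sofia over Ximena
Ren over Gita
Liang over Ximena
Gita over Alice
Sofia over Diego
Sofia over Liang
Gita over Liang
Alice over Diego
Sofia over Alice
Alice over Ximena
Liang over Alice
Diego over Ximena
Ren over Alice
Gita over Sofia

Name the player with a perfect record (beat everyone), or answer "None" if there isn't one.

Ren has 6 wins out of 6 opponents — a perfect record.

Ren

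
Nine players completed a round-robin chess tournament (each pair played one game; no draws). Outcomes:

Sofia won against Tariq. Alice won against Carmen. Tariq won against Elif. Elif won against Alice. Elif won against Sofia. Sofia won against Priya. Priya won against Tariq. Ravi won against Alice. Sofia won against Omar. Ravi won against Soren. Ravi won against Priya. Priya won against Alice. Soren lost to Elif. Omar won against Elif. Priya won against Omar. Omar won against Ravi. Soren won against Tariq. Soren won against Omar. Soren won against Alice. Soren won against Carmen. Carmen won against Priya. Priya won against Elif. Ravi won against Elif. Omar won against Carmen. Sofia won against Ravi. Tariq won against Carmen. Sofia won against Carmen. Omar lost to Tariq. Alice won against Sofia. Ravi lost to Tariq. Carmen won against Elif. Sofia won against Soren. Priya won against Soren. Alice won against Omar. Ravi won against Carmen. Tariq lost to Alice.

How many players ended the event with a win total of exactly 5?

2

Win totals: Alice 4, Carmen 2, Ravi 5, Priya 5, Tariq 4, Soren 4, Sofia 6, Elif 3, Omar 3.
Exactly 5: Ravi, Priya — 2 players.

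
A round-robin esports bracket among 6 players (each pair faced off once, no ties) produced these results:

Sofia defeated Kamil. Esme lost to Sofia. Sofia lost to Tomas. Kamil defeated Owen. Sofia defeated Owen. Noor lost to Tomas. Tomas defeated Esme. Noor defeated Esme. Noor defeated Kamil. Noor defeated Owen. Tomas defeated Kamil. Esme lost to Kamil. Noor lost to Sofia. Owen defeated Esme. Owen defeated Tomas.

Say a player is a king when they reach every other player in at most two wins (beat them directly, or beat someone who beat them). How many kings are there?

3

Tomas reaches everyone (king).
Esme cannot reach Tomas, Owen, Kamil, Noor, Sofia in two steps.
Owen reaches everyone (king).
Kamil cannot reach Noor, Sofia in two steps.
Noor cannot reach Sofia in two steps.
Sofia reaches everyone (king).
Kings: Tomas, Owen, Sofia — 3.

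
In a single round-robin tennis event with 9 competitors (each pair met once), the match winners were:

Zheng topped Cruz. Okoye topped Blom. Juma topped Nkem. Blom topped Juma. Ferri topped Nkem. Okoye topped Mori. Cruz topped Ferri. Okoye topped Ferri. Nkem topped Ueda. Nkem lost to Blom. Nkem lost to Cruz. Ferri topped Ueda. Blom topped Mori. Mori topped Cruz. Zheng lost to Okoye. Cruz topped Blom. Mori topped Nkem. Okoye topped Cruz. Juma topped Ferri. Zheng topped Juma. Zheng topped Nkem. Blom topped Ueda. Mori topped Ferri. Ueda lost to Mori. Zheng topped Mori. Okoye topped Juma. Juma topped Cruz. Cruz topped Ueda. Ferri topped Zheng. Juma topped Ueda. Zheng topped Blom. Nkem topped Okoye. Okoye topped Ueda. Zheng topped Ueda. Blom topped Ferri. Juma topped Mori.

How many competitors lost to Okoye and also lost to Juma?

Okoye beat: Ueda, Blom, Mori, Ferri, Zheng, Juma, Cruz.
Juma beat: Ueda, Mori, Ferri, Cruz, Nkem.
Both beat: Ueda, Mori, Ferri, Cruz — 4.

4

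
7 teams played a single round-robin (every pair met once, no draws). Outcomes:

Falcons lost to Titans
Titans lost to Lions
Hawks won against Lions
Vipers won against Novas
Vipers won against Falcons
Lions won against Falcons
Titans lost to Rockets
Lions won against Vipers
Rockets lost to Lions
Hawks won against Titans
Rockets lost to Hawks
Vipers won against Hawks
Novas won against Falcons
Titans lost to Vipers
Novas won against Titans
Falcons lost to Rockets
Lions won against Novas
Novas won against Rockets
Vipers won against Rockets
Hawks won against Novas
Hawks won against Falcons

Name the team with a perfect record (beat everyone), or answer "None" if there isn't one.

None

Highest win total is Vipers with 5 (out of 6 possible).
Vipers lost to Lions, so no team went undefeated.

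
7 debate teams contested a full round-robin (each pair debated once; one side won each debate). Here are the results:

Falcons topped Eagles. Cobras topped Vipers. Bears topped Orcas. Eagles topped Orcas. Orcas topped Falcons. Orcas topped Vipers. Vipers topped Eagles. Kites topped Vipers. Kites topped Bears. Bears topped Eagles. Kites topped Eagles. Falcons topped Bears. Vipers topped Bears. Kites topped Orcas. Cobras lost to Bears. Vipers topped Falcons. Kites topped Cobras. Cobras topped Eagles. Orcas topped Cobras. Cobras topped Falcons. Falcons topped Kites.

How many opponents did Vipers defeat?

3

Vipers' results: beat Bears, Eagles, Falcons; lost to Kites, Orcas, Cobras.
That is 3 wins.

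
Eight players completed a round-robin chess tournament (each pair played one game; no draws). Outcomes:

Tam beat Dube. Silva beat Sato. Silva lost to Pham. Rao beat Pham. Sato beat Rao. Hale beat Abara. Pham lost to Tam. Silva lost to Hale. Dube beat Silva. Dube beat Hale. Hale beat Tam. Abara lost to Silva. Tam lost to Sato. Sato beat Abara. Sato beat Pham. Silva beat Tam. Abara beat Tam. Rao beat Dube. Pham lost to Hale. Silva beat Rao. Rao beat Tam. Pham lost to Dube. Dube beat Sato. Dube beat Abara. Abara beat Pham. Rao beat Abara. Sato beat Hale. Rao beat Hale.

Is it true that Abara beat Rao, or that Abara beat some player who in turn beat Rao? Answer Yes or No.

No

Abara did not beat Rao directly.
Abara beat Pham, Tam, but each of them lost to Rao. No two-step path.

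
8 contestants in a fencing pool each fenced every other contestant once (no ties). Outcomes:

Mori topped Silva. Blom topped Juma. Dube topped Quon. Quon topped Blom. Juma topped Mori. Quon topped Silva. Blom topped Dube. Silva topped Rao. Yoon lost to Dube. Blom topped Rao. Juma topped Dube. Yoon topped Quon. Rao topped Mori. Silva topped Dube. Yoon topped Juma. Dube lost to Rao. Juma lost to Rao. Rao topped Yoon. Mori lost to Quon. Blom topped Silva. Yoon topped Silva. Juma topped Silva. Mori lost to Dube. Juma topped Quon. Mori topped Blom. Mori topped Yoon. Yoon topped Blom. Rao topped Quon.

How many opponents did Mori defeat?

Mori's results: beat Blom, Silva, Yoon; lost to Juma, Rao, Quon, Dube.
That is 3 wins.

3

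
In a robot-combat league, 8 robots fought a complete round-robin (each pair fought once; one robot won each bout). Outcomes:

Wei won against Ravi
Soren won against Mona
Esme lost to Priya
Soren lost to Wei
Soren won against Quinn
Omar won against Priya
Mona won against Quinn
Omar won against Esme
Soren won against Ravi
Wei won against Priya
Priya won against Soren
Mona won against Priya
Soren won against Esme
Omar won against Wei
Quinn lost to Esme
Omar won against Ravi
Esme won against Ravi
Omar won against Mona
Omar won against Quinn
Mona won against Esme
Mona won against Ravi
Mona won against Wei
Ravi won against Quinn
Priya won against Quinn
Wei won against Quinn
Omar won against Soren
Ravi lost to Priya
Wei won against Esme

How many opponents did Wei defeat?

Wei's results: beat Esme, Priya, Soren, Quinn, Ravi; lost to Omar, Mona.
That is 5 wins.

5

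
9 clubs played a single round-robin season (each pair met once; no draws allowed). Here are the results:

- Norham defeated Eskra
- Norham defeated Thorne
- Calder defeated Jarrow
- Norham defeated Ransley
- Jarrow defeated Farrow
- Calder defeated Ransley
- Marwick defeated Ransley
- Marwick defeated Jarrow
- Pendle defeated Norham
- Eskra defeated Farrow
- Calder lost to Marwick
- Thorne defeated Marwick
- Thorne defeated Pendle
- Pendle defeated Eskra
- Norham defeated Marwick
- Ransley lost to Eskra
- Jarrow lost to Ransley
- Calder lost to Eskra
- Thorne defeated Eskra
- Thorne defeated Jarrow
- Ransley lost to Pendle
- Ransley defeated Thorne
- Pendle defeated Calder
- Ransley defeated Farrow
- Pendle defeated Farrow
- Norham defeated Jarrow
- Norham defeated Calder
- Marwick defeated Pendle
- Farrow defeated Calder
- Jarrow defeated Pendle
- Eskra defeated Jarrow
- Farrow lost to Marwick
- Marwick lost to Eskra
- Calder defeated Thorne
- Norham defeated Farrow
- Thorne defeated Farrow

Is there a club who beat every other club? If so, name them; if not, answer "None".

Highest win total is Norham with 7 (out of 8 possible).
Norham lost to Pendle, so no club went undefeated.

None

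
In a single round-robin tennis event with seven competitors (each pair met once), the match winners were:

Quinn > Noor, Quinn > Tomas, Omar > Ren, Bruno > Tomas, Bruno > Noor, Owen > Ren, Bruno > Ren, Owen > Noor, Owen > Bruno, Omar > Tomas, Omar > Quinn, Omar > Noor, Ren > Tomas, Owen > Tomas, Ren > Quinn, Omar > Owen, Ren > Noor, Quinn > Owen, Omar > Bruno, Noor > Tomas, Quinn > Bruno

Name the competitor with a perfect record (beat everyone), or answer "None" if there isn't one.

Omar has 6 wins out of 6 opponents — a perfect record.

Omar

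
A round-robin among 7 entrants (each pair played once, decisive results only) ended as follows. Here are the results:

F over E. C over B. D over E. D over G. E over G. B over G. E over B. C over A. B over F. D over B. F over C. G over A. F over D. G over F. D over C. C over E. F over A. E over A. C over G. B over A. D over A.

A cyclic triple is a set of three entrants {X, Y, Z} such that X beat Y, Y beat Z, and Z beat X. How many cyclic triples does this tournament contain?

6

Win totals: A 0, B 3, C 4, D 5, E 3, F 4, G 2.
An entrant with w wins dominates both others in C(w,2) triples; summing gives 0 + 3 + 6 + 10 + 3 + 6 + 1 = 29 transitive triples.
Total triples C(7,3) = 35, so cyclic triples = 35 − 29 = 6.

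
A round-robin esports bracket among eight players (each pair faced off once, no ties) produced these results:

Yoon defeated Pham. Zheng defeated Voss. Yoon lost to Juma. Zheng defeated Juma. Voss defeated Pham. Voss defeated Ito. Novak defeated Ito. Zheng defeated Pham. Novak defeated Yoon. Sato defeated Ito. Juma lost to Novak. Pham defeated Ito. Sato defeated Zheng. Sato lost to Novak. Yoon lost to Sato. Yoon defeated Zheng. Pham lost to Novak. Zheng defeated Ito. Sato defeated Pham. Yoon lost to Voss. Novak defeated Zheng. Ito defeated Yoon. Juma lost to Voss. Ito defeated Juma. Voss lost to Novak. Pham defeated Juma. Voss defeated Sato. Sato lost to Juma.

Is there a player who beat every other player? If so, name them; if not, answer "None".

Novak has 7 wins out of 7 opponents — a perfect record.

Novak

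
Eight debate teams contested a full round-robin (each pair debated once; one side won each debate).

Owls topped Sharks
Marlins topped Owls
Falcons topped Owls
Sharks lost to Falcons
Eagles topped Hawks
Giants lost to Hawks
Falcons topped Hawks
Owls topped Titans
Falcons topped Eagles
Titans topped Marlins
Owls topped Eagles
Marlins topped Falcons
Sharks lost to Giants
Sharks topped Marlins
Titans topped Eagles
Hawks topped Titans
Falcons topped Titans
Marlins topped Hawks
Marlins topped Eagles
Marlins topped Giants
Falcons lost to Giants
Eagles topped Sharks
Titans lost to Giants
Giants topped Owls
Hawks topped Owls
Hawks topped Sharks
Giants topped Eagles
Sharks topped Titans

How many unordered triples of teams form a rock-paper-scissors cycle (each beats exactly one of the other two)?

14

Win totals: Titans 2, Giants 5, Owls 3, Marlins 5, Sharks 2, Hawks 4, Eagles 2, Falcons 5.
A team with w wins dominates both others in C(w,2) triples; summing gives 1 + 10 + 3 + 10 + 1 + 6 + 1 + 10 = 42 transitive triples.
Total triples C(8,3) = 56, so cyclic triples = 56 − 42 = 14.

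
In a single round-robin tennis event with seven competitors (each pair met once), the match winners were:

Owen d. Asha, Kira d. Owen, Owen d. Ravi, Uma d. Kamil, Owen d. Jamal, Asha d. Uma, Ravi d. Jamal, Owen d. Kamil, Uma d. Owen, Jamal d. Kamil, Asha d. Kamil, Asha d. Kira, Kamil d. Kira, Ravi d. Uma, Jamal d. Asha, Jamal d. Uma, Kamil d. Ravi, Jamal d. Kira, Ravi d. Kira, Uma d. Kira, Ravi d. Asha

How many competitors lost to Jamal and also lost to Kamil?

1

Jamal beat: Kira, Kamil, Asha, Uma.
Kamil beat: Ravi, Kira.
Both beat: Kira — 1.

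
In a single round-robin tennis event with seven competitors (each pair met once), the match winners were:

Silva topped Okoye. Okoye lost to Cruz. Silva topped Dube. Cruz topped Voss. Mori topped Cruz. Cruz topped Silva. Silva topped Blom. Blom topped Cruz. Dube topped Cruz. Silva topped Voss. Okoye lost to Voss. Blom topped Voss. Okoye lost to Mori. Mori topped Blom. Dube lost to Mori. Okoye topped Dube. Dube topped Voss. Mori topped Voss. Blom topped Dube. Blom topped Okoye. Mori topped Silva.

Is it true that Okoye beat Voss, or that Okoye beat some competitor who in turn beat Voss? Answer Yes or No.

Okoye did not beat Voss directly.
Okoye beat Dube. Of those, Dube beat Voss.

Yes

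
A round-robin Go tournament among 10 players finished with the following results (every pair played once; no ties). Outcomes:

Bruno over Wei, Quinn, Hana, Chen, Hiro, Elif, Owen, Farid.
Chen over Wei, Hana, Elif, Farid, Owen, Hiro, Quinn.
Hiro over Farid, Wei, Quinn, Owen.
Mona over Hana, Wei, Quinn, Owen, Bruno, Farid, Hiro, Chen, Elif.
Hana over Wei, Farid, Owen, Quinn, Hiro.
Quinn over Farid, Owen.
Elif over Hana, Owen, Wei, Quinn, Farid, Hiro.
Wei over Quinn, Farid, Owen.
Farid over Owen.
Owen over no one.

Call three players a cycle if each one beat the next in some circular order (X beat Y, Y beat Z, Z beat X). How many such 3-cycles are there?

Win totals: Mona 9, Owen 0, Bruno 8, Chen 7, Hana 5, Quinn 2, Elif 6, Wei 3, Farid 1, Hiro 4.
A player with w wins dominates both others in C(w,2) triples; summing gives 36 + 0 + 28 + 21 + 10 + 1 + 15 + 3 + 0 + 6 = 120 transitive triples.
Total triples C(10,3) = 120, so cyclic triples = 120 − 120 = 0.

0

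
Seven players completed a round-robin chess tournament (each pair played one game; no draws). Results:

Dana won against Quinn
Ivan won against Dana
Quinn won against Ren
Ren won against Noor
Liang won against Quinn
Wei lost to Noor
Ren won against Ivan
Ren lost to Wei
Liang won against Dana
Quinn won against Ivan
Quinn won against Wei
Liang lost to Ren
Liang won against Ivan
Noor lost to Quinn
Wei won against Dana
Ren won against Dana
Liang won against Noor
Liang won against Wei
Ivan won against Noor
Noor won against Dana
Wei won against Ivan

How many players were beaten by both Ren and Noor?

1

Ren beat: Ivan, Liang, Dana, Noor.
Noor beat: Wei, Dana.
Both beat: Dana — 1.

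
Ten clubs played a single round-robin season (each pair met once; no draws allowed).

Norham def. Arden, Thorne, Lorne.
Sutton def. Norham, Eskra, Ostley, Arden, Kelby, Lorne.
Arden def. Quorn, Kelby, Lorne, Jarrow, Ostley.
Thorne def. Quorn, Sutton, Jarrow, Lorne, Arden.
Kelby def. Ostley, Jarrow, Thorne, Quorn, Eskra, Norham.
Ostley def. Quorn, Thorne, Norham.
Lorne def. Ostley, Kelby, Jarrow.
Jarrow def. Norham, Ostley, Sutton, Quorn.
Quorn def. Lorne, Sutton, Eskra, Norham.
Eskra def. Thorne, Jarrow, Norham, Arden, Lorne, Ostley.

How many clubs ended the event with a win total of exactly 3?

Win totals: Thorne 5, Norham 3, Quorn 4, Sutton 6, Eskra 6, Kelby 6, Lorne 3, Arden 5, Ostley 3, Jarrow 4.
Exactly 3: Norham, Lorne, Ostley — 3 clubs.

3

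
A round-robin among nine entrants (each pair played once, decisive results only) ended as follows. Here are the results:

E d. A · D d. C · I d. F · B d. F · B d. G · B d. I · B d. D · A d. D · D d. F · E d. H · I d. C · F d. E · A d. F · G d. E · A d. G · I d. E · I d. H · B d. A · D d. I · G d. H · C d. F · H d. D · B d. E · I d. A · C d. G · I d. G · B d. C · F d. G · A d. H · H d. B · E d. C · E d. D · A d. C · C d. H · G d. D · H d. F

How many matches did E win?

E's results: beat A, C, D, H; lost to B, F, G, I.
That is 4 wins.

4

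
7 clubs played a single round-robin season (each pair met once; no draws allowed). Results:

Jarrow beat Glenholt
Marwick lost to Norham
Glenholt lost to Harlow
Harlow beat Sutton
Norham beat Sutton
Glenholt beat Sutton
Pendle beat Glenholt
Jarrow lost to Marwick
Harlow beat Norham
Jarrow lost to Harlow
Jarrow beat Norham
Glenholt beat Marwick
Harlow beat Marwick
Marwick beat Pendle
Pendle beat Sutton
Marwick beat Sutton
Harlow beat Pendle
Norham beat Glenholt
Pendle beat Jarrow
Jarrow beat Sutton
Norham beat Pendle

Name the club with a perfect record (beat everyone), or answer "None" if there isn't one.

Harlow

Harlow has 6 wins out of 6 opponents — a perfect record.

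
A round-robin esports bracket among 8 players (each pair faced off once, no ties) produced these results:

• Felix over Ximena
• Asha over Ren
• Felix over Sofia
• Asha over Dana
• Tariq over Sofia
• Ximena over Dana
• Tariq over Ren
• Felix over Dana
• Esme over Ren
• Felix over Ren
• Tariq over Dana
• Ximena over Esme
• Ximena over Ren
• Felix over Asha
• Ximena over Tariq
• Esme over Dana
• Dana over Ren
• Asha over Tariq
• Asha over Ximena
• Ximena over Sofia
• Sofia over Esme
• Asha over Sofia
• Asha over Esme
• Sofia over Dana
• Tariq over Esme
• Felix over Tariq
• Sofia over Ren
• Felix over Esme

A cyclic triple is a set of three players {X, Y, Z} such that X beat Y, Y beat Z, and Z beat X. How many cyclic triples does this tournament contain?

Win totals: Ximena 5, Asha 6, Sofia 3, Ren 0, Dana 1, Esme 2, Felix 7, Tariq 4.
A player with w wins dominates both others in C(w,2) triples; summing gives 10 + 15 + 3 + 0 + 0 + 1 + 21 + 6 = 56 transitive triples.
Total triples C(8,3) = 56, so cyclic triples = 56 − 56 = 0.

0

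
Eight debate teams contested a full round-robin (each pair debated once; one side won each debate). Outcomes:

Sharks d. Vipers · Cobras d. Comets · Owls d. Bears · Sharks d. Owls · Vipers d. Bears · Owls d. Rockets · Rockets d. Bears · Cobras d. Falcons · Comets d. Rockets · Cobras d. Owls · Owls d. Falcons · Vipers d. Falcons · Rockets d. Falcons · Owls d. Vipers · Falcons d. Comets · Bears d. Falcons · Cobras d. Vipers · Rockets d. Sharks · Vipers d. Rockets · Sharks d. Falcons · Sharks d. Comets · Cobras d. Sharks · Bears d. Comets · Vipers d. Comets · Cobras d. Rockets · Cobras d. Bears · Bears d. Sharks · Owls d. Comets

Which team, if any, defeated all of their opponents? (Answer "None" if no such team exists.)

Cobras

Cobras has 7 wins out of 7 opponents — a perfect record.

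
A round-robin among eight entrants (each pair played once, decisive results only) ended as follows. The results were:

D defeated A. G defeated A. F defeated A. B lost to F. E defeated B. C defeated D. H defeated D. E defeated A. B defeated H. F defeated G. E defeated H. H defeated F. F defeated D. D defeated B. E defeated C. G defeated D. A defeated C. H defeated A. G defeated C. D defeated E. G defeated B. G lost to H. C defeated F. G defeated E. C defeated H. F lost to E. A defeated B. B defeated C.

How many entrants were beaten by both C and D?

0

C beat: D, F, H.
D beat: A, B, E.
No one was beaten by both.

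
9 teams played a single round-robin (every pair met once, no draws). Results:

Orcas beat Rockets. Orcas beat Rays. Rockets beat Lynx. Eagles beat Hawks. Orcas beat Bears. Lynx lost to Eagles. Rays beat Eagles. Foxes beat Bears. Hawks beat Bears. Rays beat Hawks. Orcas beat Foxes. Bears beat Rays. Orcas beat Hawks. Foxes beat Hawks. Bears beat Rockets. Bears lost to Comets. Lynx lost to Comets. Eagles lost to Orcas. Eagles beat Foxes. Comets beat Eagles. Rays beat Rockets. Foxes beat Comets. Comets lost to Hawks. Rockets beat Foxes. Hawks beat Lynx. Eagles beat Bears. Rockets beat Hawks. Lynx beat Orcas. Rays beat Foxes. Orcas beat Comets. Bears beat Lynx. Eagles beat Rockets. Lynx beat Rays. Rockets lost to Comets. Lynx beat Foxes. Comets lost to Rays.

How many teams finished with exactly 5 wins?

2

Win totals: Rockets 3, Eagles 5, Hawks 3, Foxes 3, Bears 3, Comets 4, Rays 5, Orcas 7, Lynx 3.
Exactly 5: Eagles, Rays — 2 teams.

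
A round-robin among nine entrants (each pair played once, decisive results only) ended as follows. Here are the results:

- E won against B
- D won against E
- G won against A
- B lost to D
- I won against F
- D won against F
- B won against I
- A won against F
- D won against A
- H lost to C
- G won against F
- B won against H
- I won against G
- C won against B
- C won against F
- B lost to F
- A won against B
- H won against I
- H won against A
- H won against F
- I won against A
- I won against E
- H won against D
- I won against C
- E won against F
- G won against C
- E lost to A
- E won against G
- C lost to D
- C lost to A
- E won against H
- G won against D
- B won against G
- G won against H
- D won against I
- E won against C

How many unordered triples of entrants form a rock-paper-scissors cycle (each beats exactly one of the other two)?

Win totals: A 4, B 3, C 3, D 6, E 5, F 1, G 5, H 4, I 5.
An entrant with w wins dominates both others in C(w,2) triples; summing gives 6 + 3 + 3 + 15 + 10 + 0 + 10 + 6 + 10 = 63 transitive triples.
Total triples C(9,3) = 84, so cyclic triples = 84 − 63 = 21.

21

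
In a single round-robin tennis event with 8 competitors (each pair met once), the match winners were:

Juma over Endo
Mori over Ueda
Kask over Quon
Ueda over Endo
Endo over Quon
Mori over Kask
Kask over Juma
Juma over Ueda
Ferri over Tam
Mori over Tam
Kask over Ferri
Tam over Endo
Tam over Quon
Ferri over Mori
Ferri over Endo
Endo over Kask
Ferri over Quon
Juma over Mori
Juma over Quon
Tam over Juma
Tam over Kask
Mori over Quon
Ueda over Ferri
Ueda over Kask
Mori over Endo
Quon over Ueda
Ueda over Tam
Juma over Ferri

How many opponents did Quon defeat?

1

Quon's results: beat Ueda; lost to Ferri, Endo, Juma, Kask, Tam, Mori.
That is 1 win.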